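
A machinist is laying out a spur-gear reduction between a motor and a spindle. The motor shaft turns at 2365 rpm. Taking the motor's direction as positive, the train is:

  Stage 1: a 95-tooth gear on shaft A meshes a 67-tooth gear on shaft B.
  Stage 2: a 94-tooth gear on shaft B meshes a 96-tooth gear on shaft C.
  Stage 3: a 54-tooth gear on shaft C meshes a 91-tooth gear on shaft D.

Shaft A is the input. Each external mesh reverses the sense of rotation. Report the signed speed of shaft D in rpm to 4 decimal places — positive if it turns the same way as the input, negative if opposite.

-1948.4485 rpm (opposite to input, |ω| = 1948.4485 rpm)

Stage 1 [95T→67T]: ω = 2365.0000×95/67 = 3353.3582 rpm, dir flips to −; running = −3353.3582
Stage 2 [94T→96T]: ω = 3353.3582×94/96 = 3283.4966 rpm, dir flips to +; running = +3283.4966
Stage 3 [54T→91T]: ω = 3283.4966×54/91 = 1948.4485 rpm, dir flips to −; running = −1948.4485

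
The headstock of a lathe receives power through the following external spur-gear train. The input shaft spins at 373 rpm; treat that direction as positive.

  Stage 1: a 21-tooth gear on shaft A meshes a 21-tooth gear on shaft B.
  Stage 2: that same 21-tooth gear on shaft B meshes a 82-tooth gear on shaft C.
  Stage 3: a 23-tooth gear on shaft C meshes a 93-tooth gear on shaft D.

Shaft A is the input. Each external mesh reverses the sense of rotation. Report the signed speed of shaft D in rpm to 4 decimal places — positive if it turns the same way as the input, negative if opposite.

Stage 1 [21T→21T]: ω = 373.0000×21/21 = 373.0000 rpm, dir flips to −; running = −373.0000
Stage 2 [21T→82T]: ω = 373.0000×21/82 = 95.5244 rpm, dir flips to +; running = +95.5244
Stage 3 [23T→93T]: ω = 95.5244×23/93 = 23.6243 rpm, dir flips to −; running = −23.6243

-23.6243 rpm (opposite to input, |ω| = 23.6243 rpm)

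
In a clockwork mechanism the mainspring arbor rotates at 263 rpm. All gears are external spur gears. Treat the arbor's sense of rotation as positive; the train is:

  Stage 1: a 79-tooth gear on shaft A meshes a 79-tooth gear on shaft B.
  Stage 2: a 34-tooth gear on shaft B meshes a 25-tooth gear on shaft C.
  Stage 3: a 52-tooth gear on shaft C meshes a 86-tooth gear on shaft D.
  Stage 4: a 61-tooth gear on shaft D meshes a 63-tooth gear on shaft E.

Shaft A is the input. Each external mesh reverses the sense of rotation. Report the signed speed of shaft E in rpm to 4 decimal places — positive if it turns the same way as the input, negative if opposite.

Stage 1 [79T→79T]: ω = 263.0000×79/79 = 263.0000 rpm, dir flips to −; running = −263.0000
Stage 2 [34T→25T]: ω = 263.0000×34/25 = 357.6800 rpm, dir flips to +; running = +357.6800
Stage 3 [52T→86T]: ω = 357.6800×52/86 = 216.2716 rpm, dir flips to −; running = −216.2716
Stage 4 [61T→63T]: ω = 216.2716×61/63 = 209.4059 rpm, dir flips to +; running = +209.4059

+209.4059 rpm (same as input, |ω| = 209.4059 rpm)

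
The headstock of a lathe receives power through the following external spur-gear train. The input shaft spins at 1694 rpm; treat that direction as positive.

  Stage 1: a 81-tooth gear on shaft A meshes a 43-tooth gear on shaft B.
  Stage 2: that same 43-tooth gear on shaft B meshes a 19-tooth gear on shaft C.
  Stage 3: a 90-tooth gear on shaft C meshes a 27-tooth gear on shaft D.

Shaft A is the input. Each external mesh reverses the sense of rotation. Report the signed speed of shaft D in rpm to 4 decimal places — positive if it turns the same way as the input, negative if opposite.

Stage 1 [81T→43T]: ω = 1694.0000×81/43 = 3191.0233 rpm, dir flips to −; running = −3191.0233
Stage 2 [43T→19T]: ω = 3191.0233×43/19 = 7221.7895 rpm, dir flips to +; running = +7221.7895
Stage 3 [90T→27T]: ω = 7221.7895×90/27 = 24072.6316 rpm, dir flips to −; running = −24072.6316

-24072.6316 rpm (opposite to input, |ω| = 24072.6316 rpm)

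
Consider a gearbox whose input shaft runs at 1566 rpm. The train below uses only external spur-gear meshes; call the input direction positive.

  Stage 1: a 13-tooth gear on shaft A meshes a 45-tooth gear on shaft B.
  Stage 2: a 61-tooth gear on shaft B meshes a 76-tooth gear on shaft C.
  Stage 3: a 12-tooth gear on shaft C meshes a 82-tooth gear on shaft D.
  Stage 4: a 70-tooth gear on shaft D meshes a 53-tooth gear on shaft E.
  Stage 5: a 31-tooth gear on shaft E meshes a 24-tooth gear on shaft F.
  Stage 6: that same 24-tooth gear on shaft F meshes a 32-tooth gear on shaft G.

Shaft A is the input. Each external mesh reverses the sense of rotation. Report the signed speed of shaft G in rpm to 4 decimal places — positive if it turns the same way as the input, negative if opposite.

+67.9892 rpm (same as input, |ω| = 67.9892 rpm)

Stage 1 [13T→45T]: ω = 1566.0000×13/45 = 452.4000 rpm, dir flips to −; running = −452.4000
Stage 2 [61T→76T]: ω = 452.4000×61/76 = 363.1105 rpm, dir flips to +; running = +363.1105
Stage 3 [12T→82T]: ω = 363.1105×12/82 = 53.1381 rpm, dir flips to −; running = −53.1381
Stage 4 [70T→53T]: ω = 53.1381×70/53 = 70.1824 rpm, dir flips to +; running = +70.1824
Stage 5 [31T→24T]: ω = 70.1824×31/24 = 90.6523 rpm, dir flips to −; running = −90.6523
Stage 6 [24T→32T]: ω = 90.6523×24/32 = 67.9892 rpm, dir flips to +; running = +67.9892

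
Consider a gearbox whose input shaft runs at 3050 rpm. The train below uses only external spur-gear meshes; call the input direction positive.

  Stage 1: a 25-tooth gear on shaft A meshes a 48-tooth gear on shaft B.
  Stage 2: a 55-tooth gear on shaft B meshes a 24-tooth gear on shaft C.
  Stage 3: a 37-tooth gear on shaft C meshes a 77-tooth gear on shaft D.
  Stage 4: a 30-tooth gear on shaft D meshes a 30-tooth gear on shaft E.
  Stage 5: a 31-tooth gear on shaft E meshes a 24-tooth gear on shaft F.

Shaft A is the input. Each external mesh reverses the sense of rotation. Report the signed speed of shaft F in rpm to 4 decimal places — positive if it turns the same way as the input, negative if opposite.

Stage 1 [25T→48T]: ω = 3050.0000×25/48 = 1588.5417 rpm, dir flips to −; running = −1588.5417
Stage 2 [55T→24T]: ω = 1588.5417×55/24 = 3640.4080 rpm, dir flips to +; running = +3640.4080
Stage 3 [37T→77T]: ω = 3640.4080×37/77 = 1749.2870 rpm, dir flips to −; running = −1749.2870
Stage 4 [30T→30T]: ω = 1749.2870×30/30 = 1749.2870 rpm, dir flips to +; running = +1749.2870
Stage 5 [31T→24T]: ω = 1749.2870×31/24 = 2259.4956 rpm, dir flips to −; running = −2259.4956

-2259.4956 rpm (opposite to input, |ω| = 2259.4956 rpm)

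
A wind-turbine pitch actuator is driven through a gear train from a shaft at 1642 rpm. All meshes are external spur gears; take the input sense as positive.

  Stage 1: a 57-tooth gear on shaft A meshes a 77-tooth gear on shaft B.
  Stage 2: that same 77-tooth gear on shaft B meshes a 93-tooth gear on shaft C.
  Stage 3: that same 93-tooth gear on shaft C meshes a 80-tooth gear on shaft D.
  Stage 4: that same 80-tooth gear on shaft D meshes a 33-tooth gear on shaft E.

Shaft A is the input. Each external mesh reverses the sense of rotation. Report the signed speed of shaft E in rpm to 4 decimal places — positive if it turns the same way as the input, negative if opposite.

Stage 1 [57T→77T]: ω = 1642.0000×57/77 = 1215.5065 rpm, dir flips to −; running = −1215.5065
Stage 2 [77T→93T]: ω = 1215.5065×77/93 = 1006.3871 rpm, dir flips to +; running = +1006.3871
Stage 3 [93T→80T]: ω = 1006.3871×93/80 = 1169.9250 rpm, dir flips to −; running = −1169.9250
Stage 4 [80T→33T]: ω = 1169.9250×80/33 = 2836.1818 rpm, dir flips to +; running = +2836.1818

+2836.1818 rpm (same as input, |ω| = 2836.1818 rpm)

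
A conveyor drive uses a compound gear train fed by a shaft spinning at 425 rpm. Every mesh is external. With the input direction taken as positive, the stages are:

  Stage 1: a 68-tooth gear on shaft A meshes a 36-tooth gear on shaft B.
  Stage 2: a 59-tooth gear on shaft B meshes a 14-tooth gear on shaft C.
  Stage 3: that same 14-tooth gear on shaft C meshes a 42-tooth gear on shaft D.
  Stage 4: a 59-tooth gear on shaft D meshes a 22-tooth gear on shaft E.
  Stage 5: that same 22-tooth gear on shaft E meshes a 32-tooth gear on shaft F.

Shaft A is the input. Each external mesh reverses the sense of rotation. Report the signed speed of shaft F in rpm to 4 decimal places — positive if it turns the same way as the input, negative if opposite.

-2079.2183 rpm (opposite to input, |ω| = 2079.2183 rpm)

Stage 1 [68T→36T]: ω = 425.0000×68/36 = 802.7778 rpm, dir flips to −; running = −802.7778
Stage 2 [59T→14T]: ω = 802.7778×59/14 = 3383.1349 rpm, dir flips to +; running = +3383.1349
Stage 3 [14T→42T]: ω = 3383.1349×14/42 = 1127.7116 rpm, dir flips to −; running = −1127.7116
Stage 4 [59T→22T]: ω = 1127.7116×59/22 = 3024.3176 rpm, dir flips to +; running = +3024.3176
Stage 5 [22T→32T]: ω = 3024.3176×22/32 = 2079.2183 rpm, dir flips to −; running = −2079.2183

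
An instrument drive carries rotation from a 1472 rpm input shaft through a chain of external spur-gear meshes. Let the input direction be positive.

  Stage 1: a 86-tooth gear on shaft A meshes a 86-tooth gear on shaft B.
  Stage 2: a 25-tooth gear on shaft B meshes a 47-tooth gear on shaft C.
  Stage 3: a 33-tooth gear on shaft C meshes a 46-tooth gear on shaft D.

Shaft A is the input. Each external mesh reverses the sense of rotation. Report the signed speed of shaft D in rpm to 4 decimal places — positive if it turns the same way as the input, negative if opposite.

-561.7021 rpm (opposite to input, |ω| = 561.7021 rpm)

Stage 1 [86T→86T]: ω = 1472.0000×86/86 = 1472.0000 rpm, dir flips to −; running = −1472.0000
Stage 2 [25T→47T]: ω = 1472.0000×25/47 = 782.9787 rpm, dir flips to +; running = +782.9787
Stage 3 [33T→46T]: ω = 782.9787×33/46 = 561.7021 rpm, dir flips to −; running = −561.7021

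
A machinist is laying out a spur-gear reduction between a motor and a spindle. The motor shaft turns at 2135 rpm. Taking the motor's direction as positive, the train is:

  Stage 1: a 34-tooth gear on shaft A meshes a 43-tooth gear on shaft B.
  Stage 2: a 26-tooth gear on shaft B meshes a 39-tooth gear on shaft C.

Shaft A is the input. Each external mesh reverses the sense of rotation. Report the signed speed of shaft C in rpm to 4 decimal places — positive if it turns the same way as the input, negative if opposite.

+1125.4264 rpm (same as input, |ω| = 1125.4264 rpm)

Stage 1 [34T→43T]: ω = 2135.0000×34/43 = 1688.1395 rpm, dir flips to −; running = −1688.1395
Stage 2 [26T→39T]: ω = 1688.1395×26/39 = 1125.4264 rpm, dir flips to +; running = +1125.4264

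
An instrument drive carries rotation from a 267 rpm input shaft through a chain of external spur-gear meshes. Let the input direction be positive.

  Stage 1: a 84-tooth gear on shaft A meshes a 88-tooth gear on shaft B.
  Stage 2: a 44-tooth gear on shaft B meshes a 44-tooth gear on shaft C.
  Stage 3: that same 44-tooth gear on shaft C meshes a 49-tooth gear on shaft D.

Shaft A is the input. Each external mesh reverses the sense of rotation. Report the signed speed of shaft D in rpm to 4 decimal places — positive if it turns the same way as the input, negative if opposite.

-228.8571 rpm (opposite to input, |ω| = 228.8571 rpm)

Stage 1 [84T→88T]: ω = 267.0000×84/88 = 254.8636 rpm, dir flips to −; running = −254.8636
Stage 2 [44T→44T]: ω = 254.8636×44/44 = 254.8636 rpm, dir flips to +; running = +254.8636
Stage 3 [44T→49T]: ω = 254.8636×44/49 = 228.8571 rpm, dir flips to −; running = −228.8571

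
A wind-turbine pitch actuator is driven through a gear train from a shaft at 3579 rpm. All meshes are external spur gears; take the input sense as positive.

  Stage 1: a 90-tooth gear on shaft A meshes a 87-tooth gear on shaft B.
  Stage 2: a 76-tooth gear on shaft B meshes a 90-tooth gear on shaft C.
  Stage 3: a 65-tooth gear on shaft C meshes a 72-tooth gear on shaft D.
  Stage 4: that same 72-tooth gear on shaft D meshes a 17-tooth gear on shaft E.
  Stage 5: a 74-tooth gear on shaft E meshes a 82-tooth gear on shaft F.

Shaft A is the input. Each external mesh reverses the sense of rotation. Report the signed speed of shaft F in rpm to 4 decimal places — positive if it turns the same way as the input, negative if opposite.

-10787.9355 rpm (opposite to input, |ω| = 10787.9355 rpm)

Stage 1 [90T→87T]: ω = 3579.0000×90/87 = 3702.4138 rpm, dir flips to −; running = −3702.4138
Stage 2 [76T→90T]: ω = 3702.4138×76/90 = 3126.4828 rpm, dir flips to +; running = +3126.4828
Stage 3 [65T→72T]: ω = 3126.4828×65/72 = 2822.5192 rpm, dir flips to −; running = −2822.5192
Stage 4 [72T→17T]: ω = 2822.5192×72/17 = 11954.1988 rpm, dir flips to +; running = +11954.1988
Stage 5 [74T→82T]: ω = 11954.1988×74/82 = 10787.9355 rpm, dir flips to −; running = −10787.9355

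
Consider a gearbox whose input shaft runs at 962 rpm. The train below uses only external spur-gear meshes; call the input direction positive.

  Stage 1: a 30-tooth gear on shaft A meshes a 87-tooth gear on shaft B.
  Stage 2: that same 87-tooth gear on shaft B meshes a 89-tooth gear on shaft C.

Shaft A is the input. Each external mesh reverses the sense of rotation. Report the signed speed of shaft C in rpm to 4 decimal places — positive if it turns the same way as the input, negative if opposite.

Stage 1 [30T→87T]: ω = 962.0000×30/87 = 331.7241 rpm, dir flips to −; running = −331.7241
Stage 2 [87T→89T]: ω = 331.7241×87/89 = 324.2697 rpm, dir flips to +; running = +324.2697

+324.2697 rpm (same as input, |ω| = 324.2697 rpm)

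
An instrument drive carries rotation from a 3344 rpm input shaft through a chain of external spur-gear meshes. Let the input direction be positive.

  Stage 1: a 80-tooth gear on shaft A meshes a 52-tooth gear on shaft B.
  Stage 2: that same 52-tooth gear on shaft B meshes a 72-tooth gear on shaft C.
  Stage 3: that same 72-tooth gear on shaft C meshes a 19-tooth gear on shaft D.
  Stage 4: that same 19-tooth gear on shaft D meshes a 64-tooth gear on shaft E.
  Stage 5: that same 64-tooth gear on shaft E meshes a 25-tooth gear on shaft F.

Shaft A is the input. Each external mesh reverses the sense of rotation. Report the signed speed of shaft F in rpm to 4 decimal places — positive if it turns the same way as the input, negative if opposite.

Stage 1 [80T→52T]: ω = 3344.0000×80/52 = 5144.6154 rpm, dir flips to −; running = −5144.6154
Stage 2 [52T→72T]: ω = 5144.6154×52/72 = 3715.5556 rpm, dir flips to +; running = +3715.5556
Stage 3 [72T→19T]: ω = 3715.5556×72/19 = 14080.0000 rpm, dir flips to −; running = −14080.0000
Stage 4 [19T→64T]: ω = 14080.0000×19/64 = 4180.0000 rpm, dir flips to +; running = +4180.0000
Stage 5 [64T→25T]: ω = 4180.0000×64/25 = 10700.8000 rpm, dir flips to −; running = −10700.8000

-10700.8000 rpm (opposite to input, |ω| = 10700.8000 rpm)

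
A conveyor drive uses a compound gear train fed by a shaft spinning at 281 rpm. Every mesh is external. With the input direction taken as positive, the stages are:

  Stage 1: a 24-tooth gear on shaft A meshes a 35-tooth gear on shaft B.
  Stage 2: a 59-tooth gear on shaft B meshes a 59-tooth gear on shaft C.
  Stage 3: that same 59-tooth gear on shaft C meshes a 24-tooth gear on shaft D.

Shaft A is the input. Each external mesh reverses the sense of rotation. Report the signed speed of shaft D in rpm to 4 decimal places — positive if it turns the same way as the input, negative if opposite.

-473.6857 rpm (opposite to input, |ω| = 473.6857 rpm)

Stage 1 [24T→35T]: ω = 281.0000×24/35 = 192.6857 rpm, dir flips to −; running = −192.6857
Stage 2 [59T→59T]: ω = 192.6857×59/59 = 192.6857 rpm, dir flips to +; running = +192.6857
Stage 3 [59T→24T]: ω = 192.6857×59/24 = 473.6857 rpm, dir flips to −; running = −473.6857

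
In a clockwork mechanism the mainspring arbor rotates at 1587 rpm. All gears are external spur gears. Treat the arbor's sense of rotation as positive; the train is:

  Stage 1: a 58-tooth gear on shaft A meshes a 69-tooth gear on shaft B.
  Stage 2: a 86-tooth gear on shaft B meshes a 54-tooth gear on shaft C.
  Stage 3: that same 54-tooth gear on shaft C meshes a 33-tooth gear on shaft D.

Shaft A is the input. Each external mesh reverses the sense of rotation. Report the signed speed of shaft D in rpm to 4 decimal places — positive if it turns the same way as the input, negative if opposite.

-3476.4848 rpm (opposite to input, |ω| = 3476.4848 rpm)

Stage 1 [58T→69T]: ω = 1587.0000×58/69 = 1334.0000 rpm, dir flips to −; running = −1334.0000
Stage 2 [86T→54T]: ω = 1334.0000×86/54 = 2124.5185 rpm, dir flips to +; running = +2124.5185
Stage 3 [54T→33T]: ω = 2124.5185×54/33 = 3476.4848 rpm, dir flips to −; running = −3476.4848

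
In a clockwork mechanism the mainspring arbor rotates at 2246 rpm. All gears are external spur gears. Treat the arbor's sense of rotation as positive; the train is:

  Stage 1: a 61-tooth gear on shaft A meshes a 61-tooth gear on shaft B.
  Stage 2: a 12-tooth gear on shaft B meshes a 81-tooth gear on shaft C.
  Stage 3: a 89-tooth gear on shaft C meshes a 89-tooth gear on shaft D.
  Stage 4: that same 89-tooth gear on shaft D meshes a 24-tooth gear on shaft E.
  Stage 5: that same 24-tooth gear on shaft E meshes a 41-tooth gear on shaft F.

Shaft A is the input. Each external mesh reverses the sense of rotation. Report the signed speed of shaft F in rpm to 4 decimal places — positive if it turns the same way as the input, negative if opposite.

Stage 1 [61T→61T]: ω = 2246.0000×61/61 = 2246.0000 rpm, dir flips to −; running = −2246.0000
Stage 2 [12T→81T]: ω = 2246.0000×12/81 = 332.7407 rpm, dir flips to +; running = +332.7407
Stage 3 [89T→89T]: ω = 332.7407×89/89 = 332.7407 rpm, dir flips to −; running = −332.7407
Stage 4 [89T→24T]: ω = 332.7407×89/24 = 1233.9136 rpm, dir flips to +; running = +1233.9136
Stage 5 [24T→41T]: ω = 1233.9136×24/41 = 722.2909 rpm, dir flips to −; running = −722.2909

-722.2909 rpm (opposite to input, |ω| = 722.2909 rpm)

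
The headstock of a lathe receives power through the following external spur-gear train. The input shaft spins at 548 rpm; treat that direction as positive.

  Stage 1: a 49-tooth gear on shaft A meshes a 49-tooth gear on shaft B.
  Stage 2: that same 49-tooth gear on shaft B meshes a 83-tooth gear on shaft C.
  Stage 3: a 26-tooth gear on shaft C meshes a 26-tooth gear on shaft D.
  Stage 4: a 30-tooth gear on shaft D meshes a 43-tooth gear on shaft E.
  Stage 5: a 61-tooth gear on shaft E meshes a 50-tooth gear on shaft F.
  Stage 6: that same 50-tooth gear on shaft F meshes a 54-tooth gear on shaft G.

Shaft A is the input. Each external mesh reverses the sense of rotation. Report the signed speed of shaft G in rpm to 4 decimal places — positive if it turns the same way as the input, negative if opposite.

+254.9690 rpm (same as input, |ω| = 254.9690 rpm)

Stage 1 [49T→49T]: ω = 548.0000×49/49 = 548.0000 rpm, dir flips to −; running = −548.0000
Stage 2 [49T→83T]: ω = 548.0000×49/83 = 323.5181 rpm, dir flips to +; running = +323.5181
Stage 3 [26T→26T]: ω = 323.5181×26/26 = 323.5181 rpm, dir flips to −; running = −323.5181
Stage 4 [30T→43T]: ω = 323.5181×30/43 = 225.7103 rpm, dir flips to +; running = +225.7103
Stage 5 [61T→50T]: ω = 225.7103×61/50 = 275.3665 rpm, dir flips to −; running = −275.3665
Stage 6 [50T→54T]: ω = 275.3665×50/54 = 254.9690 rpm, dir flips to +; running = +254.9690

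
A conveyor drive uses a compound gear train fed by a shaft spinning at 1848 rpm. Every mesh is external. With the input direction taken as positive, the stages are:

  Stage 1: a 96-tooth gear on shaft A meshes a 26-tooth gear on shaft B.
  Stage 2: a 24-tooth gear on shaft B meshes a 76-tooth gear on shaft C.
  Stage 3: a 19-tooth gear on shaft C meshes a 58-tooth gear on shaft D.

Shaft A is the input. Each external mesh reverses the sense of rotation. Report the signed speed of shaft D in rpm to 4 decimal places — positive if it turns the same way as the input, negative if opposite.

-705.8674 rpm (opposite to input, |ω| = 705.8674 rpm)

Stage 1 [96T→26T]: ω = 1848.0000×96/26 = 6823.3846 rpm, dir flips to −; running = −6823.3846
Stage 2 [24T→76T]: ω = 6823.3846×24/76 = 2154.7530 rpm, dir flips to +; running = +2154.7530
Stage 3 [19T→58T]: ω = 2154.7530×19/58 = 705.8674 rpm, dir flips to −; running = −705.8674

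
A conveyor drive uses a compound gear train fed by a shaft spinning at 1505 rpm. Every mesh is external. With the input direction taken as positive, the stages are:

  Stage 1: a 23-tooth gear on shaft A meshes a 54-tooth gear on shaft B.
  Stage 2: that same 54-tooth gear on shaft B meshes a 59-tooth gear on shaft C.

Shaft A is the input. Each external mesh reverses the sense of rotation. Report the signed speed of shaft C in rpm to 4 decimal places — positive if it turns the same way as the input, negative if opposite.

Stage 1 [23T→54T]: ω = 1505.0000×23/54 = 641.0185 rpm, dir flips to −; running = −641.0185
Stage 2 [54T→59T]: ω = 641.0185×54/59 = 586.6949 rpm, dir flips to +; running = +586.6949

+586.6949 rpm (same as input, |ω| = 586.6949 rpm)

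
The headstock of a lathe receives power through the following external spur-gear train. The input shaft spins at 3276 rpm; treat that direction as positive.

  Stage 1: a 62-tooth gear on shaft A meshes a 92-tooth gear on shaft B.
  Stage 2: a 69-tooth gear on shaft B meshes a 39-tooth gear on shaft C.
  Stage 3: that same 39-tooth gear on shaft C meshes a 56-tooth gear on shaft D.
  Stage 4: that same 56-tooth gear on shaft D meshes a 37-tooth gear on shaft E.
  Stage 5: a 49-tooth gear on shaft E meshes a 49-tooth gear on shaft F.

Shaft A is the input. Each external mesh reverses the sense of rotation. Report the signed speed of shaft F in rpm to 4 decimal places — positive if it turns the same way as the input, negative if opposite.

-4117.1351 rpm (opposite to input, |ω| = 4117.1351 rpm)

Stage 1 [62T→92T]: ω = 3276.0000×62/92 = 2207.7391 rpm, dir flips to −; running = −2207.7391
Stage 2 [69T→39T]: ω = 2207.7391×69/39 = 3906.0000 rpm, dir flips to +; running = +3906.0000
Stage 3 [39T→56T]: ω = 3906.0000×39/56 = 2720.2500 rpm, dir flips to −; running = −2720.2500
Stage 4 [56T→37T]: ω = 2720.2500×56/37 = 4117.1351 rpm, dir flips to +; running = +4117.1351
Stage 5 [49T→49T]: ω = 4117.1351×49/49 = 4117.1351 rpm, dir flips to −; running = −4117.1351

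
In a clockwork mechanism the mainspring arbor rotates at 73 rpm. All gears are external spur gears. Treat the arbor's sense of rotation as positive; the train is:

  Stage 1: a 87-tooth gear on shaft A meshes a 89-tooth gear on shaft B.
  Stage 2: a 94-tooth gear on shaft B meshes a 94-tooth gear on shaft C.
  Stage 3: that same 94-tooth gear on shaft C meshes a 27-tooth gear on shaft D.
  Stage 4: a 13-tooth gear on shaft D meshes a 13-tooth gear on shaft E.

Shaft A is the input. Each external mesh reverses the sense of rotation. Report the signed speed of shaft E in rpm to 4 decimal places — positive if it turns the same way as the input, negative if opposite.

+248.4370 rpm (same as input, |ω| = 248.4370 rpm)

Stage 1 [87T→89T]: ω = 73.0000×87/89 = 71.3596 rpm, dir flips to −; running = −71.3596
Stage 2 [94T→94T]: ω = 71.3596×94/94 = 71.3596 rpm, dir flips to +; running = +71.3596
Stage 3 [94T→27T]: ω = 71.3596×94/27 = 248.4370 rpm, dir flips to −; running = −248.4370
Stage 4 [13T→13T]: ω = 248.4370×13/13 = 248.4370 rpm, dir flips to +; running = +248.4370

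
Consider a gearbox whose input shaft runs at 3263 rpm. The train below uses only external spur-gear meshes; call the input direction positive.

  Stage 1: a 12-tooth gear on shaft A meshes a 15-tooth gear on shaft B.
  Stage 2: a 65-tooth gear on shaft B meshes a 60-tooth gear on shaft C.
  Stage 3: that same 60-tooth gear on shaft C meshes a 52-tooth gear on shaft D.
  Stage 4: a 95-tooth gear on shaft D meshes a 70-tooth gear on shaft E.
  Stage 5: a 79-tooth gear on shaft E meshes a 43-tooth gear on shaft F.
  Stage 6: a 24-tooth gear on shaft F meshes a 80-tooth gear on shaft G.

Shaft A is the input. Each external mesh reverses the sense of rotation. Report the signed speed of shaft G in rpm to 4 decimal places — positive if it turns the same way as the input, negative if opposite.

Stage 1 [12T→15T]: ω = 3263.0000×12/15 = 2610.4000 rpm, dir flips to −; running = −2610.4000
Stage 2 [65T→60T]: ω = 2610.4000×65/60 = 2827.9333 rpm, dir flips to +; running = +2827.9333
Stage 3 [60T→52T]: ω = 2827.9333×60/52 = 3263.0000 rpm, dir flips to −; running = −3263.0000
Stage 4 [95T→70T]: ω = 3263.0000×95/70 = 4428.3571 rpm, dir flips to +; running = +4428.3571
Stage 5 [79T→43T]: ω = 4428.3571×79/43 = 8135.8189 rpm, dir flips to −; running = −8135.8189
Stage 6 [24T→80T]: ω = 8135.8189×24/80 = 2440.7457 rpm, dir flips to +; running = +2440.7457

+2440.7457 rpm (same as input, |ω| = 2440.7457 rpm)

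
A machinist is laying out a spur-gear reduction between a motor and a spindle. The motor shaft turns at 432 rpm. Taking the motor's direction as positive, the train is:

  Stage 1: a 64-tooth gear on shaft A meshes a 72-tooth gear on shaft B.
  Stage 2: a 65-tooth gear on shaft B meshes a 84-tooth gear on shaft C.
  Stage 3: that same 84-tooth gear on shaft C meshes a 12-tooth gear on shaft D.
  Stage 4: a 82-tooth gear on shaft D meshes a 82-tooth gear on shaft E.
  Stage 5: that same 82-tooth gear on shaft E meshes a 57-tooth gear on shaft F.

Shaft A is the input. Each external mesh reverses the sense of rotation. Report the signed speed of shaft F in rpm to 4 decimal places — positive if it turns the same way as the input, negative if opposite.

-2992.2807 rpm (opposite to input, |ω| = 2992.2807 rpm)

Stage 1 [64T→72T]: ω = 432.0000×64/72 = 384.0000 rpm, dir flips to −; running = −384.0000
Stage 2 [65T→84T]: ω = 384.0000×65/84 = 297.1429 rpm, dir flips to +; running = +297.1429
Stage 3 [84T→12T]: ω = 297.1429×84/12 = 2080.0000 rpm, dir flips to −; running = −2080.0000
Stage 4 [82T→82T]: ω = 2080.0000×82/82 = 2080.0000 rpm, dir flips to +; running = +2080.0000
Stage 5 [82T→57T]: ω = 2080.0000×82/57 = 2992.2807 rpm, dir flips to −; running = −2992.2807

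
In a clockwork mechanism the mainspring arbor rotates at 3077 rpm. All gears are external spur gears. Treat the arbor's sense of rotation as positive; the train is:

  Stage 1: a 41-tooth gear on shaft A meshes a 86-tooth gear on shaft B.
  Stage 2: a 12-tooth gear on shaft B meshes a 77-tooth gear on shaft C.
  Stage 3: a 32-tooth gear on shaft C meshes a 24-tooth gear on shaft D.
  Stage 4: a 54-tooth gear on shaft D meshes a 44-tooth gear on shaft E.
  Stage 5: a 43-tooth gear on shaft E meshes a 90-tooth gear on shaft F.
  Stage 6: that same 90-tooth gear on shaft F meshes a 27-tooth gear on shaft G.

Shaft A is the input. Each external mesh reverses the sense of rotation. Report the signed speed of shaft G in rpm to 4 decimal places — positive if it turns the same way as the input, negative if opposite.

+595.7828 rpm (same as input, |ω| = 595.7828 rpm)

Stage 1 [41T→86T]: ω = 3077.0000×41/86 = 1466.9419 rpm, dir flips to −; running = −1466.9419
Stage 2 [12T→77T]: ω = 1466.9419×12/77 = 228.6143 rpm, dir flips to +; running = +228.6143
Stage 3 [32T→24T]: ω = 228.6143×32/24 = 304.8191 rpm, dir flips to −; running = −304.8191
Stage 4 [54T→44T]: ω = 304.8191×54/44 = 374.0962 rpm, dir flips to +; running = +374.0962
Stage 5 [43T→90T]: ω = 374.0962×43/90 = 178.7348 rpm, dir flips to −; running = −178.7348
Stage 6 [90T→27T]: ω = 178.7348×90/27 = 595.7828 rpm, dir flips to +; running = +595.7828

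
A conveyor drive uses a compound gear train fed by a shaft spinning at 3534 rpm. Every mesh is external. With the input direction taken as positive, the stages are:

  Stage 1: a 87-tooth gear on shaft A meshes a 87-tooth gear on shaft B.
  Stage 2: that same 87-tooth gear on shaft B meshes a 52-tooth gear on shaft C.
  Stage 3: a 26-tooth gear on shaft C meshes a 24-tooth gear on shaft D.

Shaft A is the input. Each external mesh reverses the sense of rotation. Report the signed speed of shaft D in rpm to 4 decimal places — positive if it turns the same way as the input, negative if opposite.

-6405.3750 rpm (opposite to input, |ω| = 6405.3750 rpm)

Stage 1 [87T→87T]: ω = 3534.0000×87/87 = 3534.0000 rpm, dir flips to −; running = −3534.0000
Stage 2 [87T→52T]: ω = 3534.0000×87/52 = 5912.6538 rpm, dir flips to +; running = +5912.6538
Stage 3 [26T→24T]: ω = 5912.6538×26/24 = 6405.3750 rpm, dir flips to −; running = −6405.3750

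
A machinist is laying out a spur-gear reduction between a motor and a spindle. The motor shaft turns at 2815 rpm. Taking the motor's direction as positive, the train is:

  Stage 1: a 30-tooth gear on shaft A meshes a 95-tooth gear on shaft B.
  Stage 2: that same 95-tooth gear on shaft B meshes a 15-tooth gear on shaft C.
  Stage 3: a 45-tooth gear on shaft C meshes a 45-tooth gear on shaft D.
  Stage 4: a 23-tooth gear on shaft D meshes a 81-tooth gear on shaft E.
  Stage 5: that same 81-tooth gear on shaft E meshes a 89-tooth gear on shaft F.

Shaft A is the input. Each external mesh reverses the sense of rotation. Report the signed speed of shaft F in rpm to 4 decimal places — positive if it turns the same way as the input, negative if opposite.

Stage 1 [30T→95T]: ω = 2815.0000×30/95 = 888.9474 rpm, dir flips to −; running = −888.9474
Stage 2 [95T→15T]: ω = 888.9474×95/15 = 5630.0000 rpm, dir flips to +; running = +5630.0000
Stage 3 [45T→45T]: ω = 5630.0000×45/45 = 5630.0000 rpm, dir flips to −; running = −5630.0000
Stage 4 [23T→81T]: ω = 5630.0000×23/81 = 1598.6420 rpm, dir flips to +; running = +1598.6420
Stage 5 [81T→89T]: ω = 1598.6420×81/89 = 1454.9438 rpm, dir flips to −; running = −1454.9438

-1454.9438 rpm (opposite to input, |ω| = 1454.9438 rpm)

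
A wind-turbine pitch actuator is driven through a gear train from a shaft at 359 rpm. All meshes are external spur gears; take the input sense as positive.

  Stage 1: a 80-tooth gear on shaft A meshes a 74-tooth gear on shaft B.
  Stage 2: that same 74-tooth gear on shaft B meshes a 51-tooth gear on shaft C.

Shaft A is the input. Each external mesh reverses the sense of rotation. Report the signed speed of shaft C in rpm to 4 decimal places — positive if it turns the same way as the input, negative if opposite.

Stage 1 [80T→74T]: ω = 359.0000×80/74 = 388.1081 rpm, dir flips to −; running = −388.1081
Stage 2 [74T→51T]: ω = 388.1081×74/51 = 563.1373 rpm, dir flips to +; running = +563.1373

+563.1373 rpm (same as input, |ω| = 563.1373 rpm)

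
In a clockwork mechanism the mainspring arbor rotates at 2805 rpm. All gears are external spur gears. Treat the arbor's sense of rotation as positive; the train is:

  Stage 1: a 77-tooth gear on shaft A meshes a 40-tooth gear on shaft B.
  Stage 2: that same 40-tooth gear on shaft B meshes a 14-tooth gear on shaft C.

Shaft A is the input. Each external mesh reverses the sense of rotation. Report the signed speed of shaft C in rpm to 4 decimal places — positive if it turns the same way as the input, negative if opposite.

+15427.5000 rpm (same as input, |ω| = 15427.5000 rpm)

Stage 1 [77T→40T]: ω = 2805.0000×77/40 = 5399.6250 rpm, dir flips to −; running = −5399.6250
Stage 2 [40T→14T]: ω = 5399.6250×40/14 = 15427.5000 rpm, dir flips to +; running = +15427.5000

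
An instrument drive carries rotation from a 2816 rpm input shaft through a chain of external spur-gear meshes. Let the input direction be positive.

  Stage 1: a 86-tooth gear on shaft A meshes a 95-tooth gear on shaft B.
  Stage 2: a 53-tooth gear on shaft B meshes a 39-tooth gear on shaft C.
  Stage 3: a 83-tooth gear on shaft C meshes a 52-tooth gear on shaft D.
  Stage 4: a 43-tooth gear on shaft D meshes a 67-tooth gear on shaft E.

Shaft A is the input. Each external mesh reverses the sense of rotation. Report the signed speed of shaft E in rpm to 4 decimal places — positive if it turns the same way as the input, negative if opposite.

+3548.8461 rpm (same as input, |ω| = 3548.8461 rpm)

Stage 1 [86T→95T]: ω = 2816.0000×86/95 = 2549.2211 rpm, dir flips to −; running = −2549.2211
Stage 2 [53T→39T]: ω = 2549.2211×53/39 = 3464.3260 rpm, dir flips to +; running = +3464.3260
Stage 3 [83T→52T]: ω = 3464.3260×83/52 = 5529.5973 rpm, dir flips to −; running = −5529.5973
Stage 4 [43T→67T]: ω = 5529.5973×43/67 = 3548.8461 rpm, dir flips to +; running = +3548.8461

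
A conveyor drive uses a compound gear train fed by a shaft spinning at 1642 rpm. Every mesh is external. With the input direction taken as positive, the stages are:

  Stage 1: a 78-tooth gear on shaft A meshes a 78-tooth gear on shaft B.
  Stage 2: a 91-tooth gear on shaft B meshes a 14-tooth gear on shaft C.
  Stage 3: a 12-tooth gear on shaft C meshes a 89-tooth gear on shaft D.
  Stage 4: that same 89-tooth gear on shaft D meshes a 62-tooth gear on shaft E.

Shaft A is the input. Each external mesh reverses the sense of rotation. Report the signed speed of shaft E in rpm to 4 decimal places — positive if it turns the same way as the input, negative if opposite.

+2065.7419 rpm (same as input, |ω| = 2065.7419 rpm)

Stage 1 [78T→78T]: ω = 1642.0000×78/78 = 1642.0000 rpm, dir flips to −; running = −1642.0000
Stage 2 [91T→14T]: ω = 1642.0000×91/14 = 10673.0000 rpm, dir flips to +; running = +10673.0000
Stage 3 [12T→89T]: ω = 10673.0000×12/89 = 1439.0562 rpm, dir flips to −; running = −1439.0562
Stage 4 [89T→62T]: ω = 1439.0562×89/62 = 2065.7419 rpm, dir flips to +; running = +2065.7419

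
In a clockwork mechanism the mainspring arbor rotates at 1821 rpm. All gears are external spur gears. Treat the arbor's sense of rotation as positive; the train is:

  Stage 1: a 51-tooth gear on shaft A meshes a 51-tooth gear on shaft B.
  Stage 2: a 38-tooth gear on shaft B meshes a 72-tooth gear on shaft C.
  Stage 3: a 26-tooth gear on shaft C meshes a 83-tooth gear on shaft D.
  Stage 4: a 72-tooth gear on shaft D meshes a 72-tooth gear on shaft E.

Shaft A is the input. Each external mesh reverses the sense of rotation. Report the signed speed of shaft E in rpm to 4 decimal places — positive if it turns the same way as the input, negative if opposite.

+301.0622 rpm (same as input, |ω| = 301.0622 rpm)

Stage 1 [51T→51T]: ω = 1821.0000×51/51 = 1821.0000 rpm, dir flips to −; running = −1821.0000
Stage 2 [38T→72T]: ω = 1821.0000×38/72 = 961.0833 rpm, dir flips to +; running = +961.0833
Stage 3 [26T→83T]: ω = 961.0833×26/83 = 301.0622 rpm, dir flips to −; running = −301.0622
Stage 4 [72T→72T]: ω = 301.0622×72/72 = 301.0622 rpm, dir flips to +; running = +301.0622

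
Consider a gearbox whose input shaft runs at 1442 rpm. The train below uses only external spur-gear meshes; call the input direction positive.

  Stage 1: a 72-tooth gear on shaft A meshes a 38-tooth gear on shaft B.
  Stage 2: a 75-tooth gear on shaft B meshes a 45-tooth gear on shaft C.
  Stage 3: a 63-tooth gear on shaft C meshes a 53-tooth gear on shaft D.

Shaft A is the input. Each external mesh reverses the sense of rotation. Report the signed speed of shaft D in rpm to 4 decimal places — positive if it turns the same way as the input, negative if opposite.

Stage 1 [72T→38T]: ω = 1442.0000×72/38 = 2732.2105 rpm, dir flips to −; running = −2732.2105
Stage 2 [75T→45T]: ω = 2732.2105×75/45 = 4553.6842 rpm, dir flips to +; running = +4553.6842
Stage 3 [63T→53T]: ω = 4553.6842×63/53 = 5412.8699 rpm, dir flips to −; running = −5412.8699

-5412.8699 rpm (opposite to input, |ω| = 5412.8699 rpm)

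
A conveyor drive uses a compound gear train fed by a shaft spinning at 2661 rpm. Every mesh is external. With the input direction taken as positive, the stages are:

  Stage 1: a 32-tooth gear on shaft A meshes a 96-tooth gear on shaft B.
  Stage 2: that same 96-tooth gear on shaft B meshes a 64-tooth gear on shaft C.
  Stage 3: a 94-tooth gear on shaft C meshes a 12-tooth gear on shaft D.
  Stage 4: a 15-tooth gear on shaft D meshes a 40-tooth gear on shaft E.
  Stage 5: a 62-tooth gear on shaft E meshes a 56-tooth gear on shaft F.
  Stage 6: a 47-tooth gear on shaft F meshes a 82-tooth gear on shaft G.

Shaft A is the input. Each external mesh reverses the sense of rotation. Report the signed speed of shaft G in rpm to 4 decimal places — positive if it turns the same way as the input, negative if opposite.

+2480.1641 rpm (same as input, |ω| = 2480.1641 rpm)

Stage 1 [32T→96T]: ω = 2661.0000×32/96 = 887.0000 rpm, dir flips to −; running = −887.0000
Stage 2 [96T→64T]: ω = 887.0000×96/64 = 1330.5000 rpm, dir flips to +; running = +1330.5000
Stage 3 [94T→12T]: ω = 1330.5000×94/12 = 10422.2500 rpm, dir flips to −; running = −10422.2500
Stage 4 [15T→40T]: ω = 10422.2500×15/40 = 3908.3438 rpm, dir flips to +; running = +3908.3438
Stage 5 [62T→56T]: ω = 3908.3438×62/56 = 4327.0949 rpm, dir flips to −; running = −4327.0949
Stage 6 [47T→82T]: ω = 4327.0949×47/82 = 2480.1641 rpm, dir flips to +; running = +2480.1641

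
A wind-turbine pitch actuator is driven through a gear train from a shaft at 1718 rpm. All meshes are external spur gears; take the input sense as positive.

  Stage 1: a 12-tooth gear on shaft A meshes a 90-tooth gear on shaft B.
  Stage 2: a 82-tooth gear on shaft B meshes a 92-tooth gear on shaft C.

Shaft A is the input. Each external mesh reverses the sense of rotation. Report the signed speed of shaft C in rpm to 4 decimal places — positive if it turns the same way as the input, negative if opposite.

+204.1681 rpm (same as input, |ω| = 204.1681 rpm)

Stage 1 [12T→90T]: ω = 1718.0000×12/90 = 229.0667 rpm, dir flips to −; running = −229.0667
Stage 2 [82T→92T]: ω = 229.0667×82/92 = 204.1681 rpm, dir flips to +; running = +204.1681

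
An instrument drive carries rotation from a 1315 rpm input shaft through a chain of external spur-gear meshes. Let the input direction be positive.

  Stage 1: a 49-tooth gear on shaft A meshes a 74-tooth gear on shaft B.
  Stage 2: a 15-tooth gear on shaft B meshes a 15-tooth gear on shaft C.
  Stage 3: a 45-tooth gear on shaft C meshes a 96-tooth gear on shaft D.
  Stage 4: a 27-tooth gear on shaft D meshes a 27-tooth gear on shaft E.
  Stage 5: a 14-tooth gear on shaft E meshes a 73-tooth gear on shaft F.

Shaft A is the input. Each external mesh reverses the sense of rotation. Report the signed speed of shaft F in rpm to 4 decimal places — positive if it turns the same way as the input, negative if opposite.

-78.2774 rpm (opposite to input, |ω| = 78.2774 rpm)

Stage 1 [49T→74T]: ω = 1315.0000×49/74 = 870.7432 rpm, dir flips to −; running = −870.7432
Stage 2 [15T→15T]: ω = 870.7432×15/15 = 870.7432 rpm, dir flips to +; running = +870.7432
Stage 3 [45T→96T]: ω = 870.7432×45/96 = 408.1609 rpm, dir flips to −; running = −408.1609
Stage 4 [27T→27T]: ω = 408.1609×27/27 = 408.1609 rpm, dir flips to +; running = +408.1609
Stage 5 [14T→73T]: ω = 408.1609×14/73 = 78.2774 rpm, dir flips to −; running = −78.2774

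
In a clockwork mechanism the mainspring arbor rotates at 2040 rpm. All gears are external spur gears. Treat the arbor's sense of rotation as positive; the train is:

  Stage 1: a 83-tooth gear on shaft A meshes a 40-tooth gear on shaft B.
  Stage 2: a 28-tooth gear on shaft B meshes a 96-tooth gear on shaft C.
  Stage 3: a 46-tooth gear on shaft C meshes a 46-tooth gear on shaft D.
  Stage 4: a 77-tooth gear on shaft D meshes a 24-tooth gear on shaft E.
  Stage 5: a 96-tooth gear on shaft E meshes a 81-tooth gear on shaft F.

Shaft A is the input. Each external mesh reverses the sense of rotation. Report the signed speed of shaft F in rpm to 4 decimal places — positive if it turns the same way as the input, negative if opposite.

-4694.6235 rpm (opposite to input, |ω| = 4694.6235 rpm)

Stage 1 [83T→40T]: ω = 2040.0000×83/40 = 4233.0000 rpm, dir flips to −; running = −4233.0000
Stage 2 [28T→96T]: ω = 4233.0000×28/96 = 1234.6250 rpm, dir flips to +; running = +1234.6250
Stage 3 [46T→46T]: ω = 1234.6250×46/46 = 1234.6250 rpm, dir flips to −; running = −1234.6250
Stage 4 [77T→24T]: ω = 1234.6250×77/24 = 3961.0885 rpm, dir flips to +; running = +3961.0885
Stage 5 [96T→81T]: ω = 3961.0885×96/81 = 4694.6235 rpm, dir flips to −; running = −4694.6235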